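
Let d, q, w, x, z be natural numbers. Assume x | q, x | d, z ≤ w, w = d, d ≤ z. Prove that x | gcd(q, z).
From w = d and z ≤ w, z ≤ d. d ≤ z, so d = z. x | d, so x | z. x | q, so x | gcd(q, z).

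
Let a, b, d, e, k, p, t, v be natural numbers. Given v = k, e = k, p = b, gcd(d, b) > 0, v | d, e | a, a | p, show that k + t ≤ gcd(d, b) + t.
Since v = k and v | d, k | d. e = k and e | a, so k | a. From p = b and a | p, a | b. k | a, so k | b. Since k | d, k | gcd(d, b). gcd(d, b) > 0, so k ≤ gcd(d, b). Then k + t ≤ gcd(d, b) + t.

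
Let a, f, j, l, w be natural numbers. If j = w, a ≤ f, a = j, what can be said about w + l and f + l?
w + l ≤ f + l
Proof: a = j and a ≤ f, hence j ≤ f. Because j = w, w ≤ f. Then w + l ≤ f + l.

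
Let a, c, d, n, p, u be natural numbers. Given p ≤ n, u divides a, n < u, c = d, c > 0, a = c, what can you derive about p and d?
p < d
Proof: Because a = c and u divides a, u divides c. Since c > 0, u ≤ c. n < u, so n < c. c = d, so n < d. p ≤ n, so p < d.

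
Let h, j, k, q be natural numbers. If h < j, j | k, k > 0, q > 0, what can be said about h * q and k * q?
h * q < k * q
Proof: Because j | k and k > 0, j ≤ k. From h < j, h < k. q > 0, so h * q < k * q.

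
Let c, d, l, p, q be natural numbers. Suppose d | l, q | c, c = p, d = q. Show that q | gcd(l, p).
d = q and d | l, therefore q | l. c = p and q | c, hence q | p. Since q | l, q | gcd(l, p).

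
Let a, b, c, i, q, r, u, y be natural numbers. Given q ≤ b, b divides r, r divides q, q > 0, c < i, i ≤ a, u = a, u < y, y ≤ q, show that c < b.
b divides r and r divides q, so b divides q. Since q > 0, b ≤ q. Since q ≤ b, q = b. u = a and u < y, so a < y. i ≤ a, so i < y. c < i, so c < y. y ≤ q, so c < q. q = b, so c < b.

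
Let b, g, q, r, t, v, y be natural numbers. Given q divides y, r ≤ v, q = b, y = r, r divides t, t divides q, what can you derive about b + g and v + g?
b + g ≤ v + g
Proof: From r divides t and t divides q, r divides q. Because y = r and q divides y, q divides r. Since r divides q, r = q. Since q = b, r = b. Because r ≤ v, b ≤ v. Then b + g ≤ v + g.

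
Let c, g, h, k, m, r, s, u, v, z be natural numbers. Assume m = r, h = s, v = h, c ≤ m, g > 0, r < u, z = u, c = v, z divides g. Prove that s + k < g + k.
From v = h and h = s, v = s. From c = v and c ≤ m, v ≤ m. Since v = s, s ≤ m. Since m = r, s ≤ r. r < u, so s < u. z = u and z divides g, thus u divides g. g > 0, so u ≤ g. Since s < u, s < g. Then s + k < g + k.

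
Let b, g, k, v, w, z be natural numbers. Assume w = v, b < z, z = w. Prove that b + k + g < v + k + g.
z = w and w = v, so z = v. Since b < z, b < v. Then b + k < v + k. Then b + k + g < v + k + g.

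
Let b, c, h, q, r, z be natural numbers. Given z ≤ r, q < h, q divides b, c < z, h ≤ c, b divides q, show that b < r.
q divides b and b divides q, hence q = b. h ≤ c and c < z, so h < z. Since q < h, q < z. Because z ≤ r, q < r. q = b, so b < r.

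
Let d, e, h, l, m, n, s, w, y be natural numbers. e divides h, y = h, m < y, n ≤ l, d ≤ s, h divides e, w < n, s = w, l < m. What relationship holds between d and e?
d < e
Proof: From s = w and d ≤ s, d ≤ w. w < n and n ≤ l, hence w < l. Since h divides e and e divides h, h = e. y = h, so y = e. Since l < m and m < y, l < y. y = e, so l < e. Since w < l, w < e. d ≤ w, so d < e.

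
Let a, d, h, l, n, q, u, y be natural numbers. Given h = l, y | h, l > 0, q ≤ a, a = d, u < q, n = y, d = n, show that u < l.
a = d and d = n, so a = n. Since n = y, a = y. q ≤ a, so q ≤ y. u < q, so u < y. h = l and y | h, hence y | l. l > 0, so y ≤ l. Because u < y, u < l.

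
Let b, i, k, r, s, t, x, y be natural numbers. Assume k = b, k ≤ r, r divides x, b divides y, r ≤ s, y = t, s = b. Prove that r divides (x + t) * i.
k = b and k ≤ r, hence b ≤ r. s = b and r ≤ s, thus r ≤ b. b ≤ r, so b = r. y = t and b divides y, therefore b divides t. b = r, so r divides t. Since r divides x, r divides x + t. Then r divides (x + t) * i.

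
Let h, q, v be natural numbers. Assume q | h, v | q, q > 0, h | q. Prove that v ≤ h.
From q | h and h | q, q = h. v | q and q > 0, thus v ≤ q. Since q = h, v ≤ h.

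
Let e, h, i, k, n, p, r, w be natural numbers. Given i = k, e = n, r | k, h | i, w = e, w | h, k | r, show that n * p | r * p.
w = e and e = n, so w = n. k | r and r | k, hence k = r. i = k, so i = r. w | h and h | i, hence w | i. From i = r, w | r. Since w = n, n | r. Then n * p | r * p.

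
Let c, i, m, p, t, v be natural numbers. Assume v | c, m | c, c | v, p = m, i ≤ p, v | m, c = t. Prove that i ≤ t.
v | c and c | v, thus v = c. Since v | m, c | m. m | c, so m = c. Since c = t, m = t. From p = m and i ≤ p, i ≤ m. Since m = t, i ≤ t.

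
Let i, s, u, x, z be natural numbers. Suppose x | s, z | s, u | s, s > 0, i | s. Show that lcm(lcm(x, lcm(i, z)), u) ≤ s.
From i | s and z | s, lcm(i, z) | s. x | s, so lcm(x, lcm(i, z)) | s. Since u | s, lcm(lcm(x, lcm(i, z)), u) | s. s > 0, so lcm(lcm(x, lcm(i, z)), u) ≤ s.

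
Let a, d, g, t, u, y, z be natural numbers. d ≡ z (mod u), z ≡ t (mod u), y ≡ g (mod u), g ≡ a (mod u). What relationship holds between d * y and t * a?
d * y ≡ t * a (mod u)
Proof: d ≡ z (mod u) and z ≡ t (mod u), so d ≡ t (mod u). From y ≡ g (mod u) and g ≡ a (mod u), y ≡ a (mod u). Since d ≡ t (mod u), by multiplying congruences, d * y ≡ t * a (mod u).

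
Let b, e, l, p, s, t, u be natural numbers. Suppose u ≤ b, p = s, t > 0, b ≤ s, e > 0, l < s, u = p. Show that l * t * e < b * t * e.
u = p and p = s, hence u = s. u ≤ b, so s ≤ b. b ≤ s, so s = b. l < s, so l < b. Since t > 0, by multiplying by a positive, l * t < b * t. Since e > 0, by multiplying by a positive, l * t * e < b * t * e.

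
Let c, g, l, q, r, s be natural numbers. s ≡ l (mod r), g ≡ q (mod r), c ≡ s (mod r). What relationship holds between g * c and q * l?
g * c ≡ q * l (mod r)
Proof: c ≡ s (mod r) and s ≡ l (mod r), so c ≡ l (mod r). From g ≡ q (mod r), g * c ≡ q * l (mod r).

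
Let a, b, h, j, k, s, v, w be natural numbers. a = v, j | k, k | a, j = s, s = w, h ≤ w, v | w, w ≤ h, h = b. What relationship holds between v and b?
v = b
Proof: Because j = s and s = w, j = w. j | k, so w | k. From a = v and k | a, k | v. Since w | k, w | v. Since v | w, v = w. From w ≤ h and h ≤ w, w = h. v = w, so v = h. Since h = b, v = b.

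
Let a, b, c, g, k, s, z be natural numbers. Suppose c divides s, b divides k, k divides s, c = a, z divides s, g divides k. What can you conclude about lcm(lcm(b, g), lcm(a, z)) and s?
lcm(lcm(b, g), lcm(a, z)) divides s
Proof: b divides k and g divides k, thus lcm(b, g) divides k. Since k divides s, lcm(b, g) divides s. From c = a and c divides s, a divides s. Since z divides s, lcm(a, z) divides s. Since lcm(b, g) divides s, lcm(lcm(b, g), lcm(a, z)) divides s.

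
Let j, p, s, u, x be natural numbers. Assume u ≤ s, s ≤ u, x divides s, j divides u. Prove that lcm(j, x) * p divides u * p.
Since s ≤ u and u ≤ s, s = u. Because x divides s, x divides u. j divides u, so lcm(j, x) divides u. Then lcm(j, x) * p divides u * p.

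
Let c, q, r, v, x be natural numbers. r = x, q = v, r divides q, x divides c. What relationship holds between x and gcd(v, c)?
x divides gcd(v, c)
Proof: r = x and r divides q, thus x divides q. Since q = v, x divides v. Because x divides c, x divides gcd(v, c).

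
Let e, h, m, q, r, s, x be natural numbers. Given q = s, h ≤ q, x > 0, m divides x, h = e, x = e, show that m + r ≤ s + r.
m divides x and x > 0, therefore m ≤ x. From x = e, m ≤ e. From q = s and h ≤ q, h ≤ s. Since h = e, e ≤ s. Since m ≤ e, m ≤ s. Then m + r ≤ s + r.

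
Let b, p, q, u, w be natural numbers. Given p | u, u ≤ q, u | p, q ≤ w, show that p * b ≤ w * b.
Since u | p and p | u, u = p. u ≤ q, so p ≤ q. Since q ≤ w, p ≤ w. Then p * b ≤ w * b.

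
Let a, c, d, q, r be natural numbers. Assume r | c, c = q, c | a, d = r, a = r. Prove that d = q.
Since a = r and c | a, c | r. Since r | c, r = c. d = r, so d = c. Since c = q, d = q.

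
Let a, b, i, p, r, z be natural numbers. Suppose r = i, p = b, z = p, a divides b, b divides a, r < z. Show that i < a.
Because b divides a and a divides b, b = a. p = b, so p = a. Since z = p and r < z, r < p. Since r = i, i < p. p = a, so i < a.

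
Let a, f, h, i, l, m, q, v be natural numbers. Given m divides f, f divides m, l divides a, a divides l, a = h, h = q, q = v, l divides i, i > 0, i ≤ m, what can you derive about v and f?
v ≤ f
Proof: m divides f and f divides m, hence m = f. Because l divides a and a divides l, l = a. a = h, so l = h. h = q, so l = q. Since q = v, l = v. l divides i and i > 0, therefore l ≤ i. i ≤ m, so l ≤ m. l = v, so v ≤ m. Because m = f, v ≤ f.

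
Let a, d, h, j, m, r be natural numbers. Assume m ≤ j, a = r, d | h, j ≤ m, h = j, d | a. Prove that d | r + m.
a = r and d | a, hence d | r. j ≤ m and m ≤ j, thus j = m. Since h = j, h = m. From d | h, d | m. d | r, so d | r + m.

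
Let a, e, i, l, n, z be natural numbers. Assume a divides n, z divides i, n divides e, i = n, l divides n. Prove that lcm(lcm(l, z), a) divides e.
Since i = n and z divides i, z divides n. Since l divides n, lcm(l, z) divides n. Since a divides n, lcm(lcm(l, z), a) divides n. From n divides e, lcm(lcm(l, z), a) divides e.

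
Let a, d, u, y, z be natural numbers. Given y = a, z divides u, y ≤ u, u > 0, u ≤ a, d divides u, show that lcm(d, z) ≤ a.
y = a and y ≤ u, hence a ≤ u. Since u ≤ a, u = a. Because d divides u and z divides u, lcm(d, z) divides u. Since u > 0, lcm(d, z) ≤ u. Because u = a, lcm(d, z) ≤ a.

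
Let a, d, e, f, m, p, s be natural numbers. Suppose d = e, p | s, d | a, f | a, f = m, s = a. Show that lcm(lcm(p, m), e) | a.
Since s = a and p | s, p | a. From f = m and f | a, m | a. Because p | a, lcm(p, m) | a. Because d = e and d | a, e | a. Since lcm(p, m) | a, lcm(lcm(p, m), e) | a.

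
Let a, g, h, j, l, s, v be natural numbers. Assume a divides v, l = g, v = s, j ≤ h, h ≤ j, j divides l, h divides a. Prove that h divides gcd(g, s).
Because j ≤ h and h ≤ j, j = h. j divides l, so h divides l. l = g, so h divides g. v = s and a divides v, hence a divides s. Since h divides a, h divides s. Since h divides g, h divides gcd(g, s).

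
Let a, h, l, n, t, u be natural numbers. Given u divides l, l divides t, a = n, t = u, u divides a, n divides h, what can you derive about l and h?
l divides h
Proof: t = u and l divides t, thus l divides u. u divides l, so u = l. a = n and u divides a, hence u divides n. Since n divides h, u divides h. Since u = l, l divides h.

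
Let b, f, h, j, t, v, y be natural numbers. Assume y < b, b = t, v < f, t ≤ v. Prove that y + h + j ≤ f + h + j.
Because b = t and y < b, y < t. t ≤ v, so y < v. Since v < f, y < f. Then y + h < f + h. Then y + h + j < f + h + j. Then y + h + j ≤ f + h + j.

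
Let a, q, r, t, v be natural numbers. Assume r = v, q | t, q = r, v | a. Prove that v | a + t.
q = r and r = v, hence q = v. Since q | t, v | t. v | a, so v | a + t.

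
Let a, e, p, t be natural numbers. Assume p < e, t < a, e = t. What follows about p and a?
p < a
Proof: From e = t and p < e, p < t. From t < a, p < a.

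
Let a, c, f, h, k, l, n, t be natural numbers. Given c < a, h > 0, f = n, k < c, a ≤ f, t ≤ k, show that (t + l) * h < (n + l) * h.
t ≤ k and k < c, hence t < c. c < a and a ≤ f, thus c < f. f = n, so c < n. From t < c, t < n. Then t + l < n + l. h > 0, so (t + l) * h < (n + l) * h.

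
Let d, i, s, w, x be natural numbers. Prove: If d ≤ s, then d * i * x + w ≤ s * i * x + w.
d ≤ s. By multiplying by a non-negative, d * i ≤ s * i. By multiplying by a non-negative, d * i * x ≤ s * i * x. Then d * i * x + w ≤ s * i * x + w.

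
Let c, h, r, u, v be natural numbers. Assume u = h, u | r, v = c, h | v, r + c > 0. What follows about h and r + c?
h ≤ r + c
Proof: From u = h and u | r, h | r. v = c and h | v, so h | c. Since h | r, h | r + c. r + c > 0, so h ≤ r + c.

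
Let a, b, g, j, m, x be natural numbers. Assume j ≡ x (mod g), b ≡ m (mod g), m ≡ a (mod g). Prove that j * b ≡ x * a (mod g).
b ≡ m (mod g) and m ≡ a (mod g), so b ≡ a (mod g). Since j ≡ x (mod g), by multiplying congruences, j * b ≡ x * a (mod g).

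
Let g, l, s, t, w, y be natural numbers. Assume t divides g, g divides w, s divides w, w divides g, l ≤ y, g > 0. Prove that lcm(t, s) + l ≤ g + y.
Because w divides g and g divides w, w = g. Since s divides w, s divides g. t divides g, so lcm(t, s) divides g. g > 0, so lcm(t, s) ≤ g. l ≤ y, so lcm(t, s) + l ≤ g + y.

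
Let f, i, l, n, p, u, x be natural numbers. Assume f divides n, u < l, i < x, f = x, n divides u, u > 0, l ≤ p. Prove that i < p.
Since f = x and f divides n, x divides n. Since n divides u, x divides u. Since u > 0, x ≤ u. u < l and l ≤ p, so u < p. Because x ≤ u, x < p. Because i < x, i < p.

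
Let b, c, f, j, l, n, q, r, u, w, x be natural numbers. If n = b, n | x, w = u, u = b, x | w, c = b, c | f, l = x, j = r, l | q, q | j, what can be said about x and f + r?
x | f + r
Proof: Since n = b and n | x, b | x. w = u and u = b, hence w = b. x | w, so x | b. b | x, so b = x. Because c = b and c | f, b | f. Because b = x, x | f. From l | q and q | j, l | j. j = r, so l | r. l = x, so x | r. Since x | f, x | f + r.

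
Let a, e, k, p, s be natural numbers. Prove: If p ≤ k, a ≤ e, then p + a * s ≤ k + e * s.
From a ≤ e, by multiplying by a non-negative, a * s ≤ e * s. p ≤ k, so p + a * s ≤ k + e * s.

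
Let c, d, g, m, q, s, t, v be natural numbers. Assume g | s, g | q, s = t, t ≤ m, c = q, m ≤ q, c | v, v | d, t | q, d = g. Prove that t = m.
From c = q and c | v, q | v. v | d, so q | d. d = g, so q | g. Since g | q, g = q. s = t and g | s, hence g | t. g = q, so q | t. Since t | q, q = t. Since m ≤ q, m ≤ t. Since t ≤ m, t = m.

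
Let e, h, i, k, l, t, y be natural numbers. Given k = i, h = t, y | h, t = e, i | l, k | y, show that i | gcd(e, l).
h = t and t = e, therefore h = e. k = i and k | y, thus i | y. y | h, so i | h. Since h = e, i | e. Since i | l, i | gcd(e, l).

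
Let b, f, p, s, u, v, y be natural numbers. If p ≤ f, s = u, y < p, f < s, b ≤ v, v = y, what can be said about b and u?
b < u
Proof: v = y and b ≤ v, hence b ≤ y. y < p and p ≤ f, therefore y < f. Because b ≤ y, b < f. Since f < s, b < s. s = u, so b < u.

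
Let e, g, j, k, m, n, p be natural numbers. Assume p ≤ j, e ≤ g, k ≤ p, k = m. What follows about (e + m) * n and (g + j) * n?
(e + m) * n ≤ (g + j) * n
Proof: Since k = m and k ≤ p, m ≤ p. p ≤ j, so m ≤ j. From e ≤ g, e + m ≤ g + j. By multiplying by a non-negative, (e + m) * n ≤ (g + j) * n.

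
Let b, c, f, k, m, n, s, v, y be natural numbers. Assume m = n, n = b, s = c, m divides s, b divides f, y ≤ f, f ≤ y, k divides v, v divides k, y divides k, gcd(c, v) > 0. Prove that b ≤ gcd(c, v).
m = n and n = b, therefore m = b. Because s = c and m divides s, m divides c. Because m = b, b divides c. Since y ≤ f and f ≤ y, y = f. From k divides v and v divides k, k = v. y divides k, so y divides v. y = f, so f divides v. b divides f, so b divides v. b divides c, so b divides gcd(c, v). gcd(c, v) > 0, so b ≤ gcd(c, v).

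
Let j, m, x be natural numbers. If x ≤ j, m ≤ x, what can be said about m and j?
m ≤ j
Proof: m ≤ x and x ≤ j. By transitivity, m ≤ j.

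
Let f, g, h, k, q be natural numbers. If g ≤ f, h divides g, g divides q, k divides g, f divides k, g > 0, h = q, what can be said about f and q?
f = q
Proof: From f divides k and k divides g, f divides g. Since g > 0, f ≤ g. Since g ≤ f, f = g. h = q and h divides g, therefore q divides g. g divides q, so g = q. Since f = g, f = q.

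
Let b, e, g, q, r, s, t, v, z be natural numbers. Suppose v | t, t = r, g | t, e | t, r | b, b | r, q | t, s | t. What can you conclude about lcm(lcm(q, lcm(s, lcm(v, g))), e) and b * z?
lcm(lcm(q, lcm(s, lcm(v, g))), e) | b * z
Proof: r | b and b | r, so r = b. Since t = r, t = b. Because v | t and g | t, lcm(v, g) | t. From s | t, lcm(s, lcm(v, g)) | t. q | t, so lcm(q, lcm(s, lcm(v, g))) | t. e | t, so lcm(lcm(q, lcm(s, lcm(v, g))), e) | t. t = b, so lcm(lcm(q, lcm(s, lcm(v, g))), e) | b. Then lcm(lcm(q, lcm(s, lcm(v, g))), e) | b * z.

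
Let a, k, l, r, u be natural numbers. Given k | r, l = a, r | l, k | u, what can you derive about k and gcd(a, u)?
k | gcd(a, u)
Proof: From l = a and r | l, r | a. k | r, so k | a. k | u, so k | gcd(a, u).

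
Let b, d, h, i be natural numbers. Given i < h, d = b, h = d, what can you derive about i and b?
i < b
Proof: h = d and i < h, thus i < d. d = b, so i < b.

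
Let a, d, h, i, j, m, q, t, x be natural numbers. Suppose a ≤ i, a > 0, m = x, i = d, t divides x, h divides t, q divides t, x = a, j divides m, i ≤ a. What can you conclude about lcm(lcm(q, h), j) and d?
lcm(lcm(q, h), j) ≤ d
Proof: a ≤ i and i ≤ a, thus a = i. Because i = d, a = d. q divides t and h divides t, so lcm(q, h) divides t. Since t divides x, lcm(q, h) divides x. Because m = x and j divides m, j divides x. Since lcm(q, h) divides x, lcm(lcm(q, h), j) divides x. x = a, so lcm(lcm(q, h), j) divides a. a > 0, so lcm(lcm(q, h), j) ≤ a. a = d, so lcm(lcm(q, h), j) ≤ d.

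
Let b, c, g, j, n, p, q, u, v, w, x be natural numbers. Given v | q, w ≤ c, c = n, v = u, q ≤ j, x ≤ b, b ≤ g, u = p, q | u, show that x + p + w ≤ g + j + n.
Since x ≤ b and b ≤ g, x ≤ g. v = u and v | q, hence u | q. Since q | u, q = u. Since u = p, q = p. q ≤ j, so p ≤ j. Since x ≤ g, x + p ≤ g + j. Since c = n and w ≤ c, w ≤ n. From x + p ≤ g + j, x + p + w ≤ g + j + n.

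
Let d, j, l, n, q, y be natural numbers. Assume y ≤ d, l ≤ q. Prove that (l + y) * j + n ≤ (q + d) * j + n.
Since l ≤ q and y ≤ d, l + y ≤ q + d. Then (l + y) * j ≤ (q + d) * j. Then (l + y) * j + n ≤ (q + d) * j + n.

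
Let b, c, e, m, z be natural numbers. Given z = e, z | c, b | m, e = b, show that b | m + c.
z = e and e = b, thus z = b. Since z | c, b | c. b | m, so b | m + c.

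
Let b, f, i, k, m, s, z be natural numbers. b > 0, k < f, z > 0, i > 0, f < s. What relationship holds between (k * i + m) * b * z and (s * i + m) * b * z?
(k * i + m) * b * z < (s * i + m) * b * z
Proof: k < f and f < s, thus k < s. Since i > 0, by multiplying by a positive, k * i < s * i. Then k * i + m < s * i + m. Since b > 0, by multiplying by a positive, (k * i + m) * b < (s * i + m) * b. Using z > 0 and multiplying by a positive, (k * i + m) * b * z < (s * i + m) * b * z.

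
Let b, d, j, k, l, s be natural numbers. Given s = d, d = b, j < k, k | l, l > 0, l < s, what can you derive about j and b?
j < b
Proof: Since s = d and d = b, s = b. k | l and l > 0, so k ≤ l. Since j < k, j < l. l < s, so j < s. s = b, so j < b.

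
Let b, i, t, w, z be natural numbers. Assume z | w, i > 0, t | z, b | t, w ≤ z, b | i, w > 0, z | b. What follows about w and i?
w ≤ i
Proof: b | t and t | z, so b | z. Since z | b, b = z. From z | w and w > 0, z ≤ w. w ≤ z, so z = w. b = z, so b = w. b | i and i > 0, therefore b ≤ i. b = w, so w ≤ i.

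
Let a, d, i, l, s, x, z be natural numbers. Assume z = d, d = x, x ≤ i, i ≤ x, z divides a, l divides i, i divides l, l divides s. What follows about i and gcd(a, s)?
i divides gcd(a, s)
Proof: z = d and d = x, hence z = x. x ≤ i and i ≤ x, thus x = i. Because z = x, z = i. Since z divides a, i divides a. l divides i and i divides l, so l = i. l divides s, so i divides s. i divides a, so i divides gcd(a, s).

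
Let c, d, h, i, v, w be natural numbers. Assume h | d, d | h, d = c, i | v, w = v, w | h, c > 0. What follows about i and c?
i ≤ c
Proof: h | d and d | h, thus h = d. Since d = c, h = c. Because w = v and w | h, v | h. Since i | v, i | h. Because h = c, i | c. Since c > 0, i ≤ c.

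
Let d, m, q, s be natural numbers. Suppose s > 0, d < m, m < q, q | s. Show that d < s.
d < m and m < q, thus d < q. q | s and s > 0, therefore q ≤ s. d < q, so d < s.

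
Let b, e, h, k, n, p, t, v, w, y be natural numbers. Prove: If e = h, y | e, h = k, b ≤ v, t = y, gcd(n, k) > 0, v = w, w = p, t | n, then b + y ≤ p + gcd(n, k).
v = w and w = p, thus v = p. Since b ≤ v, b ≤ p. t = y and t | n, thus y | n. e = h and h = k, hence e = k. Because y | e, y | k. y | n, so y | gcd(n, k). Because gcd(n, k) > 0, y ≤ gcd(n, k). b ≤ p, so b + y ≤ p + gcd(n, k).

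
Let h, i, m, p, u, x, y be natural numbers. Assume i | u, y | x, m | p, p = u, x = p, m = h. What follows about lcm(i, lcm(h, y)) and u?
lcm(i, lcm(h, y)) | u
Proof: m = h and m | p, thus h | p. Because x = p and y | x, y | p. From h | p, lcm(h, y) | p. p = u, so lcm(h, y) | u. Since i | u, lcm(i, lcm(h, y)) | u.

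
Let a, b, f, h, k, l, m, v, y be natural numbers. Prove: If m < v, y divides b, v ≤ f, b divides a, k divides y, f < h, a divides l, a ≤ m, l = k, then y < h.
l = k and a divides l, therefore a divides k. k divides y, so a divides y. Because y divides b and b divides a, y divides a. Since a divides y, a = y. a ≤ m and m < v, so a < v. v ≤ f and f < h, thus v < h. Since a < v, a < h. Since a = y, y < h.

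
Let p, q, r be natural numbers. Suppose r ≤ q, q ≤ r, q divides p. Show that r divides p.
q ≤ r and r ≤ q, thus q = r. q divides p, so r divides p.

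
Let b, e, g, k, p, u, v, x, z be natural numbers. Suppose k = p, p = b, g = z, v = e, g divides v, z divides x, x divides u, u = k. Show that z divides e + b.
v = e and g divides v, therefore g divides e. Since g = z, z divides e. k = p and p = b, therefore k = b. From u = k and x divides u, x divides k. z divides x, so z divides k. k = b, so z divides b. Because z divides e, z divides e + b.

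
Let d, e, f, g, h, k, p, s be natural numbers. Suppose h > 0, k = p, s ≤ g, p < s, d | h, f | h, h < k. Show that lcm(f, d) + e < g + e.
f | h and d | h, hence lcm(f, d) | h. Since h > 0, lcm(f, d) ≤ h. k = p and h < k, thus h < p. Since p < s and s ≤ g, p < g. h < p, so h < g. lcm(f, d) ≤ h, so lcm(f, d) < g. Then lcm(f, d) + e < g + e.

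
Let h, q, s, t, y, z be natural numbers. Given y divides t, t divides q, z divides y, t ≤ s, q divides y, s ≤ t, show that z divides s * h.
Because t divides q and q divides y, t divides y. From y divides t, y = t. t ≤ s and s ≤ t, therefore t = s. Since y = t, y = s. z divides y, so z divides s. Then z divides s * h.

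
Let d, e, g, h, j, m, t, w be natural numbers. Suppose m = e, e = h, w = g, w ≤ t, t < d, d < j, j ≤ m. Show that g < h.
m = e and e = h, so m = h. w ≤ t and t < d, therefore w < d. Since w = g, g < d. d < j and j ≤ m, therefore d < m. Since g < d, g < m. Since m = h, g < h.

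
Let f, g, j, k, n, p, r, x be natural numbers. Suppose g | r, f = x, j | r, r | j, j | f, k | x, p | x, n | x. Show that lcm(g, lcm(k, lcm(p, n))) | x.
j | r and r | j, therefore j = r. Since j | f, r | f. Since f = x, r | x. g | r, so g | x. p | x and n | x, so lcm(p, n) | x. k | x, so lcm(k, lcm(p, n)) | x. g | x, so lcm(g, lcm(k, lcm(p, n))) | x.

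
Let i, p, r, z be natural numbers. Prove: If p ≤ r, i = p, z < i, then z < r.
i = p and z < i, hence z < p. Because p ≤ r, z < r.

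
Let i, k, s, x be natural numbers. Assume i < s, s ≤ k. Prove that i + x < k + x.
Since i < s and s ≤ k, i < k. Then i + x < k + x.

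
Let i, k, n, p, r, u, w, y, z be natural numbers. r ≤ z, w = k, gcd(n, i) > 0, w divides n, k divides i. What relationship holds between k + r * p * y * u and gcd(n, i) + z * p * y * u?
k + r * p * y * u ≤ gcd(n, i) + z * p * y * u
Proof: w = k and w divides n, hence k divides n. From k divides i, k divides gcd(n, i). Since gcd(n, i) > 0, k ≤ gcd(n, i). r ≤ z. By multiplying by a non-negative, r * p ≤ z * p. By multiplying by a non-negative, r * p * y ≤ z * p * y. By multiplying by a non-negative, r * p * y * u ≤ z * p * y * u. Since k ≤ gcd(n, i), k + r * p * y * u ≤ gcd(n, i) + z * p * y * u.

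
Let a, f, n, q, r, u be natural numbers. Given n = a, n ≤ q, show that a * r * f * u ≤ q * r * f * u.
n = a and n ≤ q, therefore a ≤ q. Then a * r ≤ q * r. Then a * r * f ≤ q * r * f. Then a * r * f * u ≤ q * r * f * u.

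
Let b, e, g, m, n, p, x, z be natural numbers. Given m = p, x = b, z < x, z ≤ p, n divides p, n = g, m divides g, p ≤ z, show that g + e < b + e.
z ≤ p and p ≤ z, thus z = p. From m = p and m divides g, p divides g. n = g and n divides p, so g divides p. Since p divides g, p = g. Since z = p, z = g. x = b and z < x, so z < b. Because z = g, g < b. Then g + e < b + e.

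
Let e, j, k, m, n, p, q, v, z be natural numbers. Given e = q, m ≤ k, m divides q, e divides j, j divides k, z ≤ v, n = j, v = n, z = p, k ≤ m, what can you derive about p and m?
p ≤ m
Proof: Since k ≤ m and m ≤ k, k = m. j divides k, so j divides m. e = q and e divides j, hence q divides j. Since m divides q, m divides j. Since j divides m, j = m. n = j, so n = m. z = p and z ≤ v, thus p ≤ v. v = n, so p ≤ n. Since n = m, p ≤ m.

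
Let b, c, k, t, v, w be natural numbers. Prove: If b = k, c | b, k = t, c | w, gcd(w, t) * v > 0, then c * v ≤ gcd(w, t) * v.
b = k and c | b, hence c | k. From k = t, c | t. c | w, so c | gcd(w, t). Then c * v | gcd(w, t) * v. gcd(w, t) * v > 0, so c * v ≤ gcd(w, t) * v.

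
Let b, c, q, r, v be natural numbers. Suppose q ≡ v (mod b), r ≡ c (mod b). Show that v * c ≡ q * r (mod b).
q ≡ v (mod b) and r ≡ c (mod b). By multiplying congruences, q * r ≡ v * c (mod b). Then v * c ≡ q * r (mod b).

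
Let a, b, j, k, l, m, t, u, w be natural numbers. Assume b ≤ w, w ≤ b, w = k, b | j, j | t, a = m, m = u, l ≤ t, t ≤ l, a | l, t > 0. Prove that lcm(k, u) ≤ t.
b ≤ w and w ≤ b, therefore b = w. Since w = k, b = k. b | j and j | t, therefore b | t. Since b = k, k | t. a = m and m = u, therefore a = u. From l ≤ t and t ≤ l, l = t. Since a | l, a | t. a = u, so u | t. Since k | t, lcm(k, u) | t. t > 0, so lcm(k, u) ≤ t.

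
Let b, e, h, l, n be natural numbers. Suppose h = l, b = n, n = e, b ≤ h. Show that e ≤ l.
Because b = n and n = e, b = e. Since b ≤ h, e ≤ h. Since h = l, e ≤ l.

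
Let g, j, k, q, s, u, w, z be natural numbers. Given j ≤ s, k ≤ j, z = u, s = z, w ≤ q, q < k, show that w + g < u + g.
s = z and z = u, therefore s = u. k ≤ j and j ≤ s, therefore k ≤ s. q < k, so q < s. w ≤ q, so w < s. s = u, so w < u. Then w + g < u + g.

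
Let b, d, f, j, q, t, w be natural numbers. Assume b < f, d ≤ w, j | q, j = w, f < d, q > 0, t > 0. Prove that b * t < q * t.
From f < d and d ≤ w, f < w. From j = w and j | q, w | q. q > 0, so w ≤ q. f < w, so f < q. b < f, so b < q. Since t > 0, b * t < q * t.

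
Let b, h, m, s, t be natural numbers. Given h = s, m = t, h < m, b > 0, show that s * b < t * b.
m = t and h < m, so h < t. h = s, so s < t. Since b > 0, by multiplying by a positive, s * b < t * b.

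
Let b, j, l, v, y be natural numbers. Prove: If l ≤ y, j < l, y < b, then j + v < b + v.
j < l and l ≤ y, thus j < y. y < b, so j < b. Then j + v < b + v.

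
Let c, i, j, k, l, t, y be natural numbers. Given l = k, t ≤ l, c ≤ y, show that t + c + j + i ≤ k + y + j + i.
Since l = k and t ≤ l, t ≤ k. c ≤ y, so t + c ≤ k + y. Then t + c + j ≤ k + y + j. Then t + c + j + i ≤ k + y + j + i.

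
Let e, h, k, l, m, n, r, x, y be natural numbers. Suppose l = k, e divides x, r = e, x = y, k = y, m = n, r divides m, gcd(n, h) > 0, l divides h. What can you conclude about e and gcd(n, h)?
e ≤ gcd(n, h)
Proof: m = n and r divides m, so r divides n. Since r = e, e divides n. Since x = y and e divides x, e divides y. From l = k and k = y, l = y. Since l divides h, y divides h. e divides y, so e divides h. Since e divides n, e divides gcd(n, h). gcd(n, h) > 0, so e ≤ gcd(n, h).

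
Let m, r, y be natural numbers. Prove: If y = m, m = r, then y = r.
y = m and m = r. By transitivity, y = r.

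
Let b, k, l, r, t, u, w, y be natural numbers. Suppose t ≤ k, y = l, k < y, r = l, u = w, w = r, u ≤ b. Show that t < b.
From y = l and k < y, k < l. Since t ≤ k, t < l. u = w and w = r, so u = r. u ≤ b, so r ≤ b. Since r = l, l ≤ b. t < l, so t < b.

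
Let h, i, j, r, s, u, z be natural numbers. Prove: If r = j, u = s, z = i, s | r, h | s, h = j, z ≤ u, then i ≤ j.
r = j and s | r, therefore s | j. h = j and h | s, hence j | s. Since s | j, s = j. u = s, so u = j. z = i and z ≤ u, so i ≤ u. u = j, so i ≤ j.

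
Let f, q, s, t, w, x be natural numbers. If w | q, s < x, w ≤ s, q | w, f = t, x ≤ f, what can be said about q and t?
q < t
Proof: w | q and q | w, therefore w = q. Because f = t and x ≤ f, x ≤ t. Since s < x, s < t. w ≤ s, so w < t. Since w = q, q < t.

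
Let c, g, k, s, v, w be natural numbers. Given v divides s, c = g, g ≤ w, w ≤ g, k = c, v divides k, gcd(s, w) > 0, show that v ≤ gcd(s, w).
g ≤ w and w ≤ g, therefore g = w. c = g, so c = w. From k = c and v divides k, v divides c. From c = w, v divides w. v divides s, so v divides gcd(s, w). Since gcd(s, w) > 0, v ≤ gcd(s, w).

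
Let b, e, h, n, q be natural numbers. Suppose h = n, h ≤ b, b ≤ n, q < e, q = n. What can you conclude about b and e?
b < e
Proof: h = n and h ≤ b, thus n ≤ b. Since b ≤ n, n = b. q = n, so q = b. Since q < e, b < e.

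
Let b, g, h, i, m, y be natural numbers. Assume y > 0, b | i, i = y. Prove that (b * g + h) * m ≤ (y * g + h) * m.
Because i = y and b | i, b | y. Since y > 0, b ≤ y. Then b * g ≤ y * g. Then b * g + h ≤ y * g + h. Then (b * g + h) * m ≤ (y * g + h) * m.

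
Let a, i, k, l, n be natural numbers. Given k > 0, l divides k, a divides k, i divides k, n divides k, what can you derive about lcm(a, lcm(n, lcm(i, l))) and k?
lcm(a, lcm(n, lcm(i, l))) ≤ k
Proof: i divides k and l divides k, thus lcm(i, l) divides k. Because n divides k, lcm(n, lcm(i, l)) divides k. Since a divides k, lcm(a, lcm(n, lcm(i, l))) divides k. Since k > 0, lcm(a, lcm(n, lcm(i, l))) ≤ k.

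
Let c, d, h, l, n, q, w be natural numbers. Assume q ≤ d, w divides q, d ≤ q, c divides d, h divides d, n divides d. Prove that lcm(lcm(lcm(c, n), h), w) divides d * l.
c divides d and n divides d, therefore lcm(c, n) divides d. Since h divides d, lcm(lcm(c, n), h) divides d. Because q ≤ d and d ≤ q, q = d. w divides q, so w divides d. Since lcm(lcm(c, n), h) divides d, lcm(lcm(lcm(c, n), h), w) divides d. Then lcm(lcm(lcm(c, n), h), w) divides d * l.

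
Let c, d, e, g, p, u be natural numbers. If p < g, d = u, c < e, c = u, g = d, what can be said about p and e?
p < e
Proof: g = d and d = u, therefore g = u. p < g, so p < u. Because c = u and c < e, u < e. Since p < u, p < e.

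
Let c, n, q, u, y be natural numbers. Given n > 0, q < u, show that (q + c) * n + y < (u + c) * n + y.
q < u, so q + c < u + c. Using n > 0, by multiplying by a positive, (q + c) * n < (u + c) * n. Then (q + c) * n + y < (u + c) * n + y.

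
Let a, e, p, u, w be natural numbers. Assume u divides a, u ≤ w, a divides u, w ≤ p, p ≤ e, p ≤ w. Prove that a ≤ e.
u divides a and a divides u, hence u = a. w ≤ p and p ≤ w, thus w = p. u ≤ w, so u ≤ p. Since p ≤ e, u ≤ e. u = a, so a ≤ e.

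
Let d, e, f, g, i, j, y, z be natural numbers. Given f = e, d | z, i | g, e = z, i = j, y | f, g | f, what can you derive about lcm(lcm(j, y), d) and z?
lcm(lcm(j, y), d) | z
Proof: f = e and e = z, so f = z. i = j and i | g, therefore j | g. Since g | f, j | f. y | f, so lcm(j, y) | f. Since f = z, lcm(j, y) | z. Since d | z, lcm(lcm(j, y), d) | z.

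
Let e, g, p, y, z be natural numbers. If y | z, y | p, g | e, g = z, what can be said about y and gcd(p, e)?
y | gcd(p, e)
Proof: g = z and g | e, thus z | e. y | z, so y | e. y | p, so y | gcd(p, e).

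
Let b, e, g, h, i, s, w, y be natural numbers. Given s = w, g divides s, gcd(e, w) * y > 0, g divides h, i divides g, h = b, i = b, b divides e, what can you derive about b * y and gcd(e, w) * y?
b * y ≤ gcd(e, w) * y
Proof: h = b and g divides h, hence g divides b. i = b and i divides g, hence b divides g. g divides b, so g = b. Since g divides s, b divides s. From s = w, b divides w. b divides e, so b divides gcd(e, w). Then b * y divides gcd(e, w) * y. gcd(e, w) * y > 0, so b * y ≤ gcd(e, w) * y.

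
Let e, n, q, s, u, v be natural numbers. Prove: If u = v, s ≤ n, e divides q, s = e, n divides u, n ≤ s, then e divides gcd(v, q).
Since n ≤ s and s ≤ n, n = s. From s = e, n = e. u = v and n divides u, therefore n divides v. n = e, so e divides v. Since e divides q, e divides gcd(v, q).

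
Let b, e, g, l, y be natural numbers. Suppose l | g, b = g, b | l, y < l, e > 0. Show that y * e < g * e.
b = g and b | l, hence g | l. Since l | g, l = g. From y < l, y < g. From e > 0, y * e < g * e.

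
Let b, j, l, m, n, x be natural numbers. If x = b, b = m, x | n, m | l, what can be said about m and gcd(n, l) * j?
m | gcd(n, l) * j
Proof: Because x = b and b = m, x = m. Since x | n, m | n. Since m | l, m | gcd(n, l). Then m | gcd(n, l) * j.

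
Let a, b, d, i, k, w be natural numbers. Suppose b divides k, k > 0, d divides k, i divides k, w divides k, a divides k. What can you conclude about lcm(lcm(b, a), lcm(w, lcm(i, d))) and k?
lcm(lcm(b, a), lcm(w, lcm(i, d))) ≤ k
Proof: b divides k and a divides k, hence lcm(b, a) divides k. i divides k and d divides k, so lcm(i, d) divides k. w divides k, so lcm(w, lcm(i, d)) divides k. Since lcm(b, a) divides k, lcm(lcm(b, a), lcm(w, lcm(i, d))) divides k. Since k > 0, lcm(lcm(b, a), lcm(w, lcm(i, d))) ≤ k.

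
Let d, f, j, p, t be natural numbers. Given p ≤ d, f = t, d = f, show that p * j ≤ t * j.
Because d = f and f = t, d = t. Since p ≤ d, p ≤ t. Then p * j ≤ t * j.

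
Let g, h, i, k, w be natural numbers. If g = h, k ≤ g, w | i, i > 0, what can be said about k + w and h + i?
k + w ≤ h + i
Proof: Since g = h and k ≤ g, k ≤ h. Because w | i and i > 0, w ≤ i. k ≤ h, so k + w ≤ h + i.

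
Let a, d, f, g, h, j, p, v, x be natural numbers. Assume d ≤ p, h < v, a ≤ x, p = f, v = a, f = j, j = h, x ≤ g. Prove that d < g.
f = j and j = h, so f = h. p = f and d ≤ p, thus d ≤ f. From f = h, d ≤ h. Since v = a and h < v, h < a. Since d ≤ h, d < a. Because a ≤ x and x ≤ g, a ≤ g. Because d < a, d < g.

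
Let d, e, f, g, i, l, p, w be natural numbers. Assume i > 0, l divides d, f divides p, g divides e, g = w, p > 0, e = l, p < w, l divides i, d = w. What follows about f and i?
f < i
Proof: f divides p and p > 0, thus f ≤ p. e = l and g divides e, hence g divides l. g = w, so w divides l. Since d = w and l divides d, l divides w. w divides l, so w = l. p < w, so p < l. From l divides i and i > 0, l ≤ i. p < l, so p < i. f ≤ p, so f < i.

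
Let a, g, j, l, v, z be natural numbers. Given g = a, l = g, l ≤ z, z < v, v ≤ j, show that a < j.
l = g and l ≤ z, thus g ≤ z. Since g = a, a ≤ z. z < v and v ≤ j, thus z < j. a ≤ z, so a < j.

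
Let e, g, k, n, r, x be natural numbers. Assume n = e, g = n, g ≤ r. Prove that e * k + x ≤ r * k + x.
g = n and n = e, so g = e. Because g ≤ r, e ≤ r. Then e * k ≤ r * k. Then e * k + x ≤ r * k + x.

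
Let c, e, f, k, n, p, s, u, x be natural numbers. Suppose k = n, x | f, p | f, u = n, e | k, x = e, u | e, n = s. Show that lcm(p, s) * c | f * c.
Since k = n and e | k, e | n. u = n and u | e, hence n | e. Since e | n, e = n. From n = s, e = s. Since x = e and x | f, e | f. Because e = s, s | f. From p | f, lcm(p, s) | f. Then lcm(p, s) * c | f * c.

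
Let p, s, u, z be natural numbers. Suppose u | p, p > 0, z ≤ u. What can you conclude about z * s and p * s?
z * s ≤ p * s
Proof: u | p and p > 0, therefore u ≤ p. z ≤ u, so z ≤ p. Then z * s ≤ p * s.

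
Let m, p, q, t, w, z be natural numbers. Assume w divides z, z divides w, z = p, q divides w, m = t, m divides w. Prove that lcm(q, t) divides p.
From w divides z and z divides w, w = z. Because z = p, w = p. From m = t and m divides w, t divides w. Since q divides w, lcm(q, t) divides w. w = p, so lcm(q, t) divides p.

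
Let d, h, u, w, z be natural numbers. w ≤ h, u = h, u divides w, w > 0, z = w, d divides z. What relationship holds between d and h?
d ≤ h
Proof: u divides w and w > 0, thus u ≤ w. Since u = h, h ≤ w. Since w ≤ h, w = h. Because z = w and d divides z, d divides w. w > 0, so d ≤ w. Since w = h, d ≤ h.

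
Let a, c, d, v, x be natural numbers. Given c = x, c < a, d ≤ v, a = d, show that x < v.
Since c = x and c < a, x < a. From a = d, x < d. d ≤ v, so x < v.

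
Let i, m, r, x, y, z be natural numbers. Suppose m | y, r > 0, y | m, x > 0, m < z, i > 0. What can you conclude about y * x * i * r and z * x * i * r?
y * x * i * r < z * x * i * r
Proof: m | y and y | m, hence m = y. From m < z, y < z. Since x > 0, y * x < z * x. Since i > 0, y * x * i < z * x * i. r > 0, so y * x * i * r < z * x * i * r.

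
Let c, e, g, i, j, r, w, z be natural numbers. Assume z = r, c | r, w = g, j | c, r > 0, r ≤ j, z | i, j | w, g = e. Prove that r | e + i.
j | c and c | r, so j | r. r > 0, so j ≤ r. Since r ≤ j, j = r. w = g and j | w, hence j | g. Because g = e, j | e. j = r, so r | e. z = r and z | i, thus r | i. r | e, so r | e + i.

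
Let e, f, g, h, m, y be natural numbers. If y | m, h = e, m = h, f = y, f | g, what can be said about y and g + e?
y | g + e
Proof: f = y and f | g, thus y | g. m = h and y | m, so y | h. Since h = e, y | e. Since y | g, y | g + e.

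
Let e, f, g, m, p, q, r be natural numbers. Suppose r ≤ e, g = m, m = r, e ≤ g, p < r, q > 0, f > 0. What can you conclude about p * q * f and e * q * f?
p * q * f < e * q * f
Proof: g = m and m = r, thus g = r. From e ≤ g, e ≤ r. Since r ≤ e, r = e. Since p < r, p < e. Combining with q > 0, by multiplying by a positive, p * q < e * q. Combining with f > 0, by multiplying by a positive, p * q * f < e * q * f.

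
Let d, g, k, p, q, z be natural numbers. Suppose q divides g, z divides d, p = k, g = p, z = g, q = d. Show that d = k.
From q = d and q divides g, d divides g. z = g and z divides d, therefore g divides d. d divides g, so d = g. Since g = p, d = p. p = k, so d = k.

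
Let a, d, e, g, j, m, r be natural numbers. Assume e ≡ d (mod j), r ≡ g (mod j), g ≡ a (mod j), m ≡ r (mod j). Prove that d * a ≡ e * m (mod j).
Since m ≡ r (mod j) and r ≡ g (mod j), m ≡ g (mod j). g ≡ a (mod j), so m ≡ a (mod j). Since e ≡ d (mod j), e * m ≡ d * a (mod j). Then d * a ≡ e * m (mod j).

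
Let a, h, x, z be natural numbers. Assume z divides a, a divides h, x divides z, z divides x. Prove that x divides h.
From z divides x and x divides z, z = x. z divides a and a divides h, thus z divides h. z = x, so x divides h.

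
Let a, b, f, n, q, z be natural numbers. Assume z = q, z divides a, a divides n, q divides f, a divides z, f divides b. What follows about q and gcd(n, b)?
q divides gcd(n, b)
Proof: a divides z and z divides a, thus a = z. z = q, so a = q. a divides n, so q divides n. q divides f and f divides b, hence q divides b. Since q divides n, q divides gcd(n, b).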